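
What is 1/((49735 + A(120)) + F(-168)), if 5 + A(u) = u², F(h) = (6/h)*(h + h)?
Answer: 1/64142 ≈ 1.5590e-5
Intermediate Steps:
F(h) = 12 (F(h) = (6/h)*(2*h) = 12)
A(u) = -5 + u²
1/((49735 + A(120)) + F(-168)) = 1/((49735 + (-5 + 120²)) + 12) = 1/((49735 + (-5 + 14400)) + 12) = 1/((49735 + 14395) + 12) = 1/(64130 + 12) = 1/64142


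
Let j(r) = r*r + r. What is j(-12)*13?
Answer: 1716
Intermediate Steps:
j(r) = r + r**2 (j(r) = r**2 + r = r + r**2)
j(-12)*13 = -12*(1 - 12)*13 = -12*(-11)*13 = 132*13 = 1716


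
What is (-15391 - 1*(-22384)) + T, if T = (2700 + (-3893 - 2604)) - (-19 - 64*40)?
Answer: 5775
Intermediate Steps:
T = -1218 (T = (2700 - 6497) - (-19 - 2560) = -3797 - 1*(-2579) = -3797 + 2579 = -1218)
(-15391 - 1*(-22384)) + T = (-15391 - 1*(-22384)) - 1218 = (-15391 + 22384) - 1218 = 6993 - 1218 = 5775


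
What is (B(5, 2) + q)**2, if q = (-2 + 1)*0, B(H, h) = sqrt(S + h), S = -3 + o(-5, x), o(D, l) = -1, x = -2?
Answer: -2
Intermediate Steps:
S = -4 (S = -3 - 1 = -4)
B(H, h) = sqrt(-4 + h)
q = 0 (q = -1*0 = 0)
(B(5, 2) + q)**2 = (sqrt(-4 + 2) + 0)**2 = (sqrt(-2) + 0)**2 = (I*sqrt(2) + 0)**2 = (I*sqrt(2))**2 = -2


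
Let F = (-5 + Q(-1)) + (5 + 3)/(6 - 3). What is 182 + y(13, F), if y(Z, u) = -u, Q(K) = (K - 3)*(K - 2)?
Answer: 517/3 ≈ 172.33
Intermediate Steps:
Q(K) = (-3 + K)*(-2 + K)
F = 29/3 (F = (-5 + (6 + (-1)**2 - 5*(-1))) + (5 + 3)/(6 - 3) = (-5 + (6 + 1 + 5)) + 8/3 = (-5 + 12) + 8*(1/3) = 7 + 8/3 = 29/3 ≈ 9.6667)
182 + y(13, F) = 182 - 1*29/3 = 182 - 29/3 = 517/3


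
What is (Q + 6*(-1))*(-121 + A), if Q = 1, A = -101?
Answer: 1110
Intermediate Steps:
(Q + 6*(-1))*(-121 + A) = (1 + 6*(-1))*(-121 - 101) = (1 - 6)*(-222) = -5*(-222) = 1110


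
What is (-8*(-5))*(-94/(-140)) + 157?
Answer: 1287/7 ≈ 183.86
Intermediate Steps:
(-8*(-5))*(-94/(-140)) + 157 = 40*(-94*(-1/140)) + 157 = 40*(47/70) + 157 = 188/7 + 157 = 1287/7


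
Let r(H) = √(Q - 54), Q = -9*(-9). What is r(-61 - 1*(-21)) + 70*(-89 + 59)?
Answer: -2100 + 3*√3 ≈ -2094.8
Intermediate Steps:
Q = 81
r(H) = 3*√3 (r(H) = √(81 - 54) = √27 = 3*√3)
r(-61 - 1*(-21)) + 70*(-89 + 59) = 3*√3 + 70*(-89 + 59) = 3*√3 + 70*(-30) = 3*√3 - 2100 = -2100 + 3*√3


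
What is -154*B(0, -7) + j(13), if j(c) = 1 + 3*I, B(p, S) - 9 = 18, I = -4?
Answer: -4169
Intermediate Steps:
B(p, S) = 27 (B(p, S) = 9 + 18 = 27)
j(c) = -11 (j(c) = 1 + 3*(-4) = 1 - 12 = -11)
-154*B(0, -7) + j(13) = -154*27 - 11 = -4158 - 11 = -4169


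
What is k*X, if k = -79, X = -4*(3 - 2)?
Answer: 316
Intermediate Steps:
X = -4 (X = -4*1 = -4)
k*X = -79*(-4) = 316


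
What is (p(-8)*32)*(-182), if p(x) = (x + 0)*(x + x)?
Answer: -745472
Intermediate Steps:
p(x) = 2*x² (p(x) = x*(2*x) = 2*x²)
(p(-8)*32)*(-182) = ((2*(-8)²)*32)*(-182) = ((2*64)*32)*(-182) = (128*32)*(-182) = 4096*(-182) = -745472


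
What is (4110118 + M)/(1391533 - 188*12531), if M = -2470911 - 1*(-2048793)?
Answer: -737600/192859 ≈ -3.8246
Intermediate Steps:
M = -422118 (M = -2470911 + 2048793 = -422118)
(4110118 + M)/(1391533 - 188*12531) = (4110118 - 422118)/(1391533 - 188*12531) = 3688000/(1391533 - 2355828) = 3688000/(-964295) = 3688000*(-1/964295) = -737600/192859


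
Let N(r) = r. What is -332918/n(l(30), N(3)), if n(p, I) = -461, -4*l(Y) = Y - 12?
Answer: 332918/461 ≈ 722.17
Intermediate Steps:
l(Y) = 3 - Y/4 (l(Y) = -(Y - 12)/4 = -(-12 + Y)/4 = 3 - Y/4)
-332918/n(l(30), N(3)) = -332918/(-461) = -332918*(-1/461) = 332918/461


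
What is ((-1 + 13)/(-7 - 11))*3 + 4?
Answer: 2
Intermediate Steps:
((-1 + 13)/(-7 - 11))*3 + 4 = (12/(-18))*3 + 4 = (12*(-1/18))*3 + 4 = -⅔*3 + 4 = -2 + 4 = 2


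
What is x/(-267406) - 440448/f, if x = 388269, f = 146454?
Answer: -29106997669/6527113054 ≈ -4.4594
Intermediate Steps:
x/(-267406) - 440448/f = 388269/(-267406) - 440448/146454 = 388269*(-1/267406) - 440448*1/146454 = -388269/267406 - 73408/24409 = -29106997669/6527113054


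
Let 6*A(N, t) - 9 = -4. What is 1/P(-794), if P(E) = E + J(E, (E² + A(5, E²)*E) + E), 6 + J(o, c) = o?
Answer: -1/1594 ≈ -0.00062735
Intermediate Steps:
A(N, t) = ⅚ (A(N, t) = 3/2 + (⅙)*(-4) = 3/2 - ⅔ = ⅚)
J(o, c) = -6 + o
P(E) = -6 + 2*E (P(E) = E + (-6 + E) = -6 + 2*E)
1/P(-794) = 1/(-6 + 2*(-794)) = 1/(-6 - 1588) = 1/(-1594) = -1/1594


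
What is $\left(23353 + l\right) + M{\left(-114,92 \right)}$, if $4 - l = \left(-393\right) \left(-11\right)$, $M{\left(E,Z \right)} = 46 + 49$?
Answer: $19129$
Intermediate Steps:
$M{\left(E,Z \right)} = 95$
$l = -4319$ ($l = 4 - \left(-393\right) \left(-11\right) = 4 - 4323 = -4319$)
$\left(23353 + l\right) + M{\left(-114,92 \right)} = \left(23353 - 4319\right) + 95 = 19034 + 95 = 19129$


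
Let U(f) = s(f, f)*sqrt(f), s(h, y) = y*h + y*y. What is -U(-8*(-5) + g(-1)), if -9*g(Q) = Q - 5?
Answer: -29768*sqrt(366)/27 ≈ -21092.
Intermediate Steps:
g(Q) = 5/9 - Q/9 (g(Q) = -(Q - 5)/9 = -(-5 + Q)/9 = 5/9 - Q/9)
s(h, y) = y**2 + h*y (s(h, y) = h*y + y**2 = y**2 + h*y)
U(f) = 2*f**(5/2) (U(f) = (f*(f + f))*sqrt(f) = (f*(2*f))*sqrt(f) = (2*f**2)*sqrt(f) = 2*f**(5/2))
-U(-8*(-5) + g(-1)) = -2*(-8*(-5) + (5/9 - 1/9*(-1)))**(5/2) = -2*(40 + (5/9 + 1/9))**(5/2) = -2*(40 + 2/3)**(5/2) = -2*(122/3)**(5/2) = -2*14884*sqrt(366)/27 = -29768*sqrt(366)/27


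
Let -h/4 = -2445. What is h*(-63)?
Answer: -616140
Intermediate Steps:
h = 9780 (h = -4*(-2445) = 9780)
h*(-63) = 9780*(-63) = -616140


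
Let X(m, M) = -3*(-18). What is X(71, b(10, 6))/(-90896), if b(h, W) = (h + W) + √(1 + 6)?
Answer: -27/45448 ≈ -0.00059409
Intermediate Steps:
b(h, W) = W + h + √7 (b(h, W) = (W + h) + √7 = W + h + √7)
X(m, M) = 54
X(71, b(10, 6))/(-90896) = 54/(-90896) = 54*(-1/90896) = -27/45448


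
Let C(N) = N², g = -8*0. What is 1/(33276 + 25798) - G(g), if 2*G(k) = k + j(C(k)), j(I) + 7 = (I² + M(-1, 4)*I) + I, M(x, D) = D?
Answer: 103380/29537 ≈ 3.5000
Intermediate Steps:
g = 0
j(I) = -7 + I² + 5*I (j(I) = -7 + ((I² + 4*I) + I) = -7 + (I² + 5*I) = -7 + I² + 5*I)
G(k) = -7/2 + k/2 + k⁴/2 + 5*k²/2 (G(k) = (k + (-7 + (k²)² + 5*k²))/2 = (k + (-7 + k⁴ + 5*k²))/2 = (-7 + k + k⁴ + 5*k²)/2 = -7/2 + k/2 + k⁴/2 + 5*k²/2)
1/(33276 + 25798) - G(g) = 1/(33276 + 25798) - (-7/2 + (½)*0 + (½)*0⁴ + (5/2)*0²) = 1/59074 - (-7/2 + 0 + (½)*0 + (5/2)*0) = 1/59074 - (-7/2 + 0 + 0 + 0) = 1/59074 - 1*(-7/2) = 1/59074 + 7/2 = 103380/29537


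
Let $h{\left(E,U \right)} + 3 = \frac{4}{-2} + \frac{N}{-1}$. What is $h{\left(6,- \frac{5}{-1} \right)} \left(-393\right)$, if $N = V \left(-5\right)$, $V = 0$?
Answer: $1965$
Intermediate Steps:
$N = 0$ ($N = 0 \left(-5\right) = 0$)
$h{\left(E,U \right)} = -5$ ($h{\left(E,U \right)} = -3 + \left(\frac{4}{-2} + \frac{0}{-1}\right) = -3 + \left(4 \left(- \frac{1}{2}\right) + 0 \left(-1\right)\right) = -3 + \left(-2 + 0\right) = -3 - 2 = -5$)
$h{\left(6,- \frac{5}{-1} \right)} \left(-393\right) = \left(-5\right) \left(-393\right) = 1965$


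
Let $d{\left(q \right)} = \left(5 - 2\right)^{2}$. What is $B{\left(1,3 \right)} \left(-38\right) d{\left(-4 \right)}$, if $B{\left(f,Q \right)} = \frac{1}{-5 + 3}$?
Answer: $171$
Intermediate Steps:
$B{\left(f,Q \right)} = - \frac{1}{2}$ ($B{\left(f,Q \right)} = \frac{1}{-2} = - \frac{1}{2}$)
$d{\left(q \right)} = 9$ ($d{\left(q \right)} = 3^{2} = 9$)
$B{\left(1,3 \right)} \left(-38\right) d{\left(-4 \right)} = \left(- \frac{1}{2}\right) \left(-38\right) 9 = 19 \cdot 9 = 171$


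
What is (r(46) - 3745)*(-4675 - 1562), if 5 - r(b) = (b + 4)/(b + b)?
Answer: 1073169405/46 ≈ 2.3330e+7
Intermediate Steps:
r(b) = 5 - (4 + b)/(2*b) (r(b) = 5 - (b + 4)/(b + b) = 5 - (4 + b)/(2*b))
(r(46) - 3745)*(-4675 - 1562) = ((9/2 - 2/46) - 3745)*(-4675 - 1562) = ((9/2 - 2*1/46) - 3745)*(-6237) = ((9/2 - 1/23) - 3745)*(-6237) = (205/46 - 3745)*(-6237) = -172065/46*(-6237) = 1073169405/46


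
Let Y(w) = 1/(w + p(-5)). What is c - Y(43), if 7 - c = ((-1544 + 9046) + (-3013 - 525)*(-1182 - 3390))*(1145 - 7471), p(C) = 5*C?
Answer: 1842752944709/18 ≈ 1.0238e+11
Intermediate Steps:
Y(w) = 1/(-25 + w) (Y(w) = 1/(w + 5*(-5)) = 1/(w - 25) = 1/(-25 + w))
c = 102375163595 (c = 7 - ((-1544 + 9046) + (-3013 - 525)*(-1182 - 3390))*(1145 - 7471) = 7 - (7502 - 3538*(-4572))*(-6326) = 7 - (7502 + 16175736)*(-6326) = 7 - 16183238*(-6326) = 7 - 1*(-102375163588) = 7 + 102375163588 = 102375163595)
c - Y(43) = 102375163595 - 1/(-25 + 43) = 102375163595 - 1/18 = 1842752944709/18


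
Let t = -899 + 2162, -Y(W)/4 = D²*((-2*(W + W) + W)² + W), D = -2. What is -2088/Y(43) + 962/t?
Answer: 32429659/42143784 ≈ 0.76950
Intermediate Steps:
Y(W) = -144*W² - 16*W (Y(W) = -4*(-2)²*((-2*(W + W) + W)² + W) = -16*((-4*W + W)² + W) = -16*((-3*W)² + W) = -16*(9*W² + W) = -16*(W + 9*W²) = -4*(4*W + 36*W²) = -144*W² - 16*W)
t = 1263
-2088/Y(43) + 962/t = -2088*(-1/(688*(1 + 9*43))) + 962/1263 = -2088*(-1/(688*(1 + 387))) + 962*(1/1263) = -2088/((-16*43*388)) + 962/1263 = -2088/(-266944) + 962/1263 = -2088*(-1/266944) + 962/1263 = 261/33368 + 962/1263 = 32429659/42143784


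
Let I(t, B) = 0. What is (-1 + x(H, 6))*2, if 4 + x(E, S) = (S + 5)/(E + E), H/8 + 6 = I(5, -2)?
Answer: -491/48 ≈ -10.229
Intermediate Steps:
H = -48 (H = -48 + 8*0 = -48 + 0 = -48)
x(E, S) = -4 + (5 + S)/(2*E) (x(E, S) = -4 + (S + 5)/(E + E) = -4 + (5 + S)/((2*E)) = -4 + (5 + S)*(1/(2*E)) = -4 + (5 + S)/(2*E))
(-1 + x(H, 6))*2 = (-1 + (½)*(5 + 6 - 8*(-48))/(-48))*2 = (-1 + (½)*(-1/48)*(5 + 6 + 384))*2 = (-1 + (½)*(-1/48)*395)*2 = (-1 - 395/96)*2 = -491/96*2 = -491/48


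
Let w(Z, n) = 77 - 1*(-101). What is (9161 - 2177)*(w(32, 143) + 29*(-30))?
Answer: -4832928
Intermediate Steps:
w(Z, n) = 178 (w(Z, n) = 77 + 101 = 178)
(9161 - 2177)*(w(32, 143) + 29*(-30)) = (9161 - 2177)*(178 + 29*(-30)) = 6984*(178 - 870) = 6984*(-692) = -4832928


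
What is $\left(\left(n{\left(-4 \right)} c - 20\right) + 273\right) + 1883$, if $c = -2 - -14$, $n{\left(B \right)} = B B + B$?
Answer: $2280$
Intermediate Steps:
$n{\left(B \right)} = B + B^{2}$ ($n{\left(B \right)} = B^{2} + B = B + B^{2}$)
$c = 12$ ($c = -2 + 14 = 12$)
$\left(\left(n{\left(-4 \right)} c - 20\right) + 273\right) + 1883 = \left(\left(- 4 \left(1 - 4\right) 12 - 20\right) + 273\right) + 1883 = \left(\left(\left(-4\right) \left(-3\right) 12 - 20\right) + 273\right) + 1883 = \left(\left(12 \cdot 12 - 20\right) + 273\right) + 1883 = \left(\left(144 - 20\right) + 273\right) + 1883 = \left(124 + 273\right) + 1883 = 397 + 1883 = 2280$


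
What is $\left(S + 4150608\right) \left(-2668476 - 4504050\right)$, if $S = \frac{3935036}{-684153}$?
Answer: $- \frac{6789147264928469896}{228051} \approx -2.977 \cdot 10^{13}$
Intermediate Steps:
$S = - \frac{3935036}{684153}$ ($S = 3935036 \left(- \frac{1}{684153}\right) = - \frac{3935036}{684153} \approx -5.7517$)
$\left(S + 4150608\right) \left(-2668476 - 4504050\right) = \left(- \frac{3935036}{684153} + 4150608\right) \left(-2668476 - 4504050\right) = \frac{2839646979988}{684153} \left(-7172526\right) = - \frac{6789147264928469896}{228051}$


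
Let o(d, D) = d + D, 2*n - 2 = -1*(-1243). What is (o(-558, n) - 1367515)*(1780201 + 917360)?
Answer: -7377562276461/2 ≈ -3.6888e+12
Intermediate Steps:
n = 1245/2 (n = 1 + (-1*(-1243))/2 = 1 + (½)*1243 = 1 + 1243/2 = 1245/2 ≈ 622.50)
o(d, D) = D + d
(o(-558, n) - 1367515)*(1780201 + 917360) = ((1245/2 - 558) - 1367515)*(1780201 + 917360) = (129/2 - 1367515)*2697561 = -2734901/2*2697561 = -7377562276461/2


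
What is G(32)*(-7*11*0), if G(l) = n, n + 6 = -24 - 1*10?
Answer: 0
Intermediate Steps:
n = -40 (n = -6 + (-24 - 1*10) = -6 + (-24 - 10) = -6 - 34 = -40)
G(l) = -40
G(32)*(-7*11*0) = -40*(-7*11)*0 = -(-3080)*0 = -40*0 = 0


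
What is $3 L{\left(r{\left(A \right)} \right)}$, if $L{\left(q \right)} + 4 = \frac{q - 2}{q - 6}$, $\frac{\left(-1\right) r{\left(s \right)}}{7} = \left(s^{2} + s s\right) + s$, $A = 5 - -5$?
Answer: $- \frac{1108}{123} \approx -9.0081$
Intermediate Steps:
$A = 10$ ($A = 5 + 5 = 10$)
$r{\left(s \right)} = - 14 s^{2} - 7 s$ ($r{\left(s \right)} = - 7 \left(\left(s^{2} + s s\right) + s\right) = - 7 \left(\left(s^{2} + s^{2}\right) + s\right) = - 7 \left(2 s^{2} + s\right) = - 7 \left(s + 2 s^{2}\right) = - 14 s^{2} - 7 s$)
$L{\left(q \right)} = -4 + \frac{-2 + q}{-6 + q}$ ($L{\left(q \right)} = -4 + \frac{q - 2}{q - 6} = -4 + \frac{-2 + q}{-6 + q}$)
$3 L{\left(r{\left(A \right)} \right)} = 3 \frac{22 - 3 \left(\left(-7\right) 10 \left(1 + 2 \cdot 10\right)\right)}{-6 - 70 \left(1 + 2 \cdot 10\right)} = 3 \frac{22 - 3 \left(\left(-7\right) 10 \left(1 + 20\right)\right)}{-6 - 70 \left(1 + 20\right)} = 3 \frac{22 - 3 \left(\left(-7\right) 10 \cdot 21\right)}{-6 - 70 \cdot 21} = 3 \frac{22 - -4410}{-6 - 1470} = 3 \frac{22 + 4410}{-1476} = 3 \left(\left(- \frac{1}{1476}\right) 4432\right) = 3 \left(- \frac{1108}{369}\right) = - \frac{1108}{123}$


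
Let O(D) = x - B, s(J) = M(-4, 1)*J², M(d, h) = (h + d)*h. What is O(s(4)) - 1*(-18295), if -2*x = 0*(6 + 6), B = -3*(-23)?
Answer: 18226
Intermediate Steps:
B = 69
M(d, h) = h*(d + h) (M(d, h) = (d + h)*h = h*(d + h))
x = 0 (x = -0*(6 + 6) = -0*12 = -½*0 = 0)
s(J) = -3*J² (s(J) = (1*(-4 + 1))*J² = (1*(-3))*J² = -3*J²)
O(D) = -69 (O(D) = 0 - 1*69 = 0 - 69 = -69)
O(s(4)) - 1*(-18295) = -69 - 1*(-18295) = -69 + 18295 = 18226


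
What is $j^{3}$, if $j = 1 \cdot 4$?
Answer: $64$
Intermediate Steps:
$j = 4$
$j^{3} = 4^{3} = 64$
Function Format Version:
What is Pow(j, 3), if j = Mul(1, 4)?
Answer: 64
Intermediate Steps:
j = 4
Pow(j, 3) = Pow(4, 3) = 64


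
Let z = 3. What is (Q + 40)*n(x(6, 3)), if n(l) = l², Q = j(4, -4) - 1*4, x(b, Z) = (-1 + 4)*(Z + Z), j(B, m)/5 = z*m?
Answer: -7776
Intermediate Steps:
j(B, m) = 15*m (j(B, m) = 5*(3*m) = 15*m)
x(b, Z) = 6*Z (x(b, Z) = 3*(2*Z) = 6*Z)
Q = -64 (Q = 15*(-4) - 1*4 = -60 - 4 = -64)
(Q + 40)*n(x(6, 3)) = (-64 + 40)*(6*3)² = -24*18² = -24*324 = -7776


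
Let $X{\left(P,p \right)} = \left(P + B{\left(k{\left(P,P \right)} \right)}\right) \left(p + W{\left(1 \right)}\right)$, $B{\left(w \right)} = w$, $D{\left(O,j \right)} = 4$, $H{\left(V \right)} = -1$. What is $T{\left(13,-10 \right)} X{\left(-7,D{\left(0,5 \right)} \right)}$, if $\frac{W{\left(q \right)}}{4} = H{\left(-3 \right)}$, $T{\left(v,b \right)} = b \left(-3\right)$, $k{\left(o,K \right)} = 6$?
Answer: $0$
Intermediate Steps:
$T{\left(v,b \right)} = - 3 b$
$W{\left(q \right)} = -4$ ($W{\left(q \right)} = 4 \left(-1\right) = -4$)
$X{\left(P,p \right)} = \left(-4 + p\right) \left(6 + P\right)$ ($X{\left(P,p \right)} = \left(P + 6\right) \left(p - 4\right) = \left(6 + P\right) \left(-4 + p\right) = \left(-4 + p\right) \left(6 + P\right)$)
$T{\left(13,-10 \right)} X{\left(-7,D{\left(0,5 \right)} \right)} = \left(-3\right) \left(-10\right) \left(-24 - -28 + 6 \cdot 4 - 28\right) = 30 \left(-24 + 28 + 24 - 28\right) = 30 \cdot 0 = 0$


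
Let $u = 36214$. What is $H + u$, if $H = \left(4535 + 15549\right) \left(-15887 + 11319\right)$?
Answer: $-91707498$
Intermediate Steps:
$H = -91743712$ ($H = 20084 \left(-4568\right) = -91743712$)
$H + u = -91743712 + 36214 = -91707498$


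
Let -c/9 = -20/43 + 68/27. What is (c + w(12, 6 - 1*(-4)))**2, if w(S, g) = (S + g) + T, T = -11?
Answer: 931225/16641 ≈ 55.960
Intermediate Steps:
c = -2384/129 (c = -9*(-20/43 + 68/27) = -9*2384/1161 = -2384/129 ≈ -18.481)
w(S, g) = -11 + S + g (w(S, g) = (S + g) - 11 = -11 + S + g)
(c + w(12, 6 - 1*(-4)))**2 = (-2384/129 + (-11 + 12 + (6 - 1*(-4))))**2 = (-2384/129 + (-11 + 12 + (6 + 4)))**2 = (-2384/129 + (-11 + 12 + 10))**2 = (-2384/129 + 11)**2 = (-965/129)**2 = 931225/16641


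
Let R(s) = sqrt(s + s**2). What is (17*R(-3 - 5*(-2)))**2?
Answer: 16184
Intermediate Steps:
(17*R(-3 - 5*(-2)))**2 = (17*sqrt((-3 - 5*(-2))*(1 + (-3 - 5*(-2)))))**2 = (17*sqrt((-3 + 10)*(1 + (-3 + 10))))**2 = (17*sqrt(7*(1 + 7)))**2 = (17*sqrt(7*8))**2 = (17*sqrt(56))**2 = (17*(2*sqrt(14)))**2 = (34*sqrt(14))**2 = 16184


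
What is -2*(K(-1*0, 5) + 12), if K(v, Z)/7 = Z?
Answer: -94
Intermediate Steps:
K(v, Z) = 7*Z
-2*(K(-1*0, 5) + 12) = -2*(7*5 + 12) = -2*(35 + 12) = -2*47 = -94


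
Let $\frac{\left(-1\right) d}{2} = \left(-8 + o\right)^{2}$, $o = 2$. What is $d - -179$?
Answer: $107$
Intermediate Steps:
$d = -72$ ($d = - 2 \left(-8 + 2\right)^{2} = - 2 \left(-6\right)^{2} = \left(-2\right) 36 = -72$)
$d - -179 = -72 - -179 = -72 + 179 = 107$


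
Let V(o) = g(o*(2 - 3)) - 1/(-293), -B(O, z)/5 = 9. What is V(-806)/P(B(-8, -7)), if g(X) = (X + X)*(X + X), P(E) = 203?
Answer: 761373393/59479 ≈ 12801.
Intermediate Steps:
B(O, z) = -45 (B(O, z) = -5*9 = -45)
g(X) = 4*X² (g(X) = (2*X)*(2*X) = 4*X²)
V(o) = 1/293 + 4*o² (V(o) = 4*(o*(2 - 3))² - 1/(-293) = 4*(o*(-1))² - 1*(-1/293) = 4*(-o)² + 1/293 = 4*o² + 1/293 = 1/293 + 4*o²)
V(-806)/P(B(-8, -7)) = (1/293 + 4*(-806)²)/203 = (1/293 + 4*649636)*(1/203) = (1/293 + 2598544)*(1/203) = (761373393/293)*(1/203) = 761373393/59479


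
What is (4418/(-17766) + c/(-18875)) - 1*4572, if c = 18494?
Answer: -16314420991/3567375 ≈ -4573.2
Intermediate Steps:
(4418/(-17766) + c/(-18875)) - 1*4572 = (4418/(-17766) + 18494/(-18875)) - 1*4572 = (4418*(-1/17766) + 18494*(-1/18875)) - 4572 = (-47/189 - 18494/18875) - 4572 = -4382491/3567375 - 4572 = -16314420991/3567375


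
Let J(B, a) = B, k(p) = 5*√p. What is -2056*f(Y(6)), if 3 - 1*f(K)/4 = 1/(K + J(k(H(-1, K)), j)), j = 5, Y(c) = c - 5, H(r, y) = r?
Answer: -316624/13 - 20560*I/13 ≈ -24356.0 - 1581.5*I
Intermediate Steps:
Y(c) = -5 + c
f(K) = 12 - 4/(K + 5*I) (f(K) = 12 - 4/(K + 5*√(-1)) = 12 - 4/(K + 5*I))
-2056*f(Y(6)) = -8224*(-1 + 3*(-5 + 6) + 15*I)/((-5 + 6) + 5*I) = -8224*(-1 + 3*1 + 15*I)/(1 + 5*I) = -8224*(1 - 5*I)/26*(-1 + 3 + 15*I) = -8224*(1 - 5*I)/26*(2 + 15*I) = -4112*(1 - 5*I)*(2 + 15*I)/13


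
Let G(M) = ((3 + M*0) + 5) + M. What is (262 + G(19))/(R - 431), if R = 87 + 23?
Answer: -289/321 ≈ -0.90031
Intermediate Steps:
R = 110
G(M) = 8 + M (G(M) = ((3 + 0) + 5) + M = (3 + 5) + M = 8 + M)
(262 + G(19))/(R - 431) = (262 + (8 + 19))/(110 - 431) = (262 + 27)/(-321) = 289*(-1/321) = -289/321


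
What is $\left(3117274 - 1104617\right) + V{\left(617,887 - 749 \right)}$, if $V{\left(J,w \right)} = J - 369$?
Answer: $2012905$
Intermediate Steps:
$V{\left(J,w \right)} = -369 + J$ ($V{\left(J,w \right)} = J - 369 = -369 + J$)
$\left(3117274 - 1104617\right) + V{\left(617,887 - 749 \right)} = \left(3117274 - 1104617\right) + \left(-369 + 617\right) = 2012657 + 248 = 2012905$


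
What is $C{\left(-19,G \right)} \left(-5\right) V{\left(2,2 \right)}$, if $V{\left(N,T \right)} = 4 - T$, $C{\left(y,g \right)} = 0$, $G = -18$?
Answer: $0$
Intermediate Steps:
$C{\left(-19,G \right)} \left(-5\right) V{\left(2,2 \right)} = 0 \left(-5\right) \left(4 - 2\right) = 0 \left(4 - 2\right) = 0 \cdot 2 = 0$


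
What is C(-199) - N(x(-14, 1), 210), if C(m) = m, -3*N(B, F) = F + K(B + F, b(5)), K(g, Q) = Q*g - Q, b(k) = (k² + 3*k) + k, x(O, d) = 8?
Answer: 3126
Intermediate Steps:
b(k) = k² + 4*k
K(g, Q) = -Q + Q*g
N(B, F) = 15 - 15*B - 46*F/3 (N(B, F) = -(F + (5*(4 + 5))*(-1 + (B + F)))/3 = -(F + (5*9)*(-1 + B + F))/3 = -(F + 45*(-1 + B + F))/3 = -(F + (-45 + 45*B + 45*F))/3 = -(-45 + 45*B + 46*F)/3 = 15 - 15*B - 46*F/3)
C(-199) - N(x(-14, 1), 210) = -199 - (15 - 15*8 - 46/3*210) = -199 - (15 - 120 - 3220) = -199 - 1*(-3325) = -199 + 3325 = 3126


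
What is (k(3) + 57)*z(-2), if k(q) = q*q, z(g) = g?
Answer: -132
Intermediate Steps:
k(q) = q**2
(k(3) + 57)*z(-2) = (3**2 + 57)*(-2) = (9 + 57)*(-2) = 66*(-2) = -132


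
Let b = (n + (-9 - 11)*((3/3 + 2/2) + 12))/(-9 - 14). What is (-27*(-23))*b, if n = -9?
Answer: 7803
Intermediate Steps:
b = 289/23 (b = (-9 + (-9 - 11)*((3/3 + 2/2) + 12))/(-9 - 14) = (-9 - 20*((3*(1/3) + 2*(1/2)) + 12))/(-23) = (-9 - 20*((1 + 1) + 12))*(-1/23) = (-9 - 20*(2 + 12))*(-1/23) = (-9 - 20*14)*(-1/23) = (-9 - 280)*(-1/23) = -289*(-1/23) = 289/23 ≈ 12.565)
(-27*(-23))*b = -27*(-23)*(289/23) = 621*(289/23) = 7803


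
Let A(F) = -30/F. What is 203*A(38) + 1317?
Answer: 21978/19 ≈ 1156.7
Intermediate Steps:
203*A(38) + 1317 = 203*(-30/38) + 1317 = 203*(-30*1/38) + 1317 = 203*(-15/19) + 1317 = -3045/19 + 1317 = 21978/19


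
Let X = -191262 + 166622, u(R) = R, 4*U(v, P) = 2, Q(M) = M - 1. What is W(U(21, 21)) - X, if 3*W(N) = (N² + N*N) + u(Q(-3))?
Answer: 147833/6 ≈ 24639.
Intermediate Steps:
Q(M) = -1 + M
U(v, P) = ½ (U(v, P) = (¼)*2 = ½)
W(N) = -4/3 + 2*N²/3 (W(N) = ((N² + N*N) + (-1 - 3))/3 = ((N² + N²) - 4)/3 = (2*N² - 4)/3 = (-4 + 2*N²)/3 = -4/3 + 2*N²/3)
X = -24640
W(U(21, 21)) - X = (-4/3 + 2*(½)²/3) - 1*(-24640) = (-4/3 + (⅔)*(¼)) + 24640 = (-4/3 + ⅙) + 24640 = -7/6 + 24640 = 147833/6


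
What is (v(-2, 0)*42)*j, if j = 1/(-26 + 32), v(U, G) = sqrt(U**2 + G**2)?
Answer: 14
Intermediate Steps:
v(U, G) = sqrt(G**2 + U**2)
j = 1/6 ≈ 0.16667
(v(-2, 0)*42)*j = (sqrt(0**2 + (-2)**2)*42)*(1/6) = (sqrt(0 + 4)*42)*(1/6) = (sqrt(4)*42)*(1/6) = (2*42)*(1/6) = 84*(1/6) = 14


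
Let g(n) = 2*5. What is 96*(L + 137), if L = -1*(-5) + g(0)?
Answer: 14592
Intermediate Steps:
g(n) = 10
L = 15 (L = -1*(-5) + 10 = 5 + 10 = 15)
96*(L + 137) = 96*(15 + 137) = 96*152 = 14592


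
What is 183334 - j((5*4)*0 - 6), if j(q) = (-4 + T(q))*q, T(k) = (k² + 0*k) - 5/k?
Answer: 183531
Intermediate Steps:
T(k) = k² - 5/k (T(k) = (k² + 0) - 5/k = k² - 5/k)
j(q) = q*(-4 + (-5 + q³)/q) (j(q) = (-4 + (-5 + q³)/q)*q = q*(-4 + (-5 + q³)/q))
183334 - j((5*4)*0 - 6) = 183334 - (-5 + ((5*4)*0 - 6)³ - 4*((5*4)*0 - 6)) = 183334 - (-5 + (20*0 - 6)³ - 4*(20*0 - 6)) = 183334 - (-5 + (0 - 6)³ - 4*(0 - 6)) = 183334 - (-5 + (-6)³ - 4*(-6)) = 183334 - (-5 - 216 + 24) = 183334 - 1*(-197) = 183334 + 197 = 183531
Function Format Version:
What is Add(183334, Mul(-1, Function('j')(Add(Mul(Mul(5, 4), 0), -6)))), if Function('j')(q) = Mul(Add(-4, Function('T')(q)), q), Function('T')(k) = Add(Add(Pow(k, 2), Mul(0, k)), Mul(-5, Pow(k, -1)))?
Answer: 183531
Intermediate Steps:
Function('T')(k) = Add(Pow(k, 2), Mul(-5, Pow(k, -1))) (Function('T')(k) = Add(Add(Pow(k, 2), 0), Mul(-5, Pow(k, -1))) = Add(Pow(k, 2), Mul(-5, Pow(k, -1))))
Function('j')(q) = Mul(q, Add(-4, Mul(Pow(q, -1), Add(-5, Pow(q, 3))))) (Function('j')(q) = Mul(Add(-4, Mul(Pow(q, -1), Add(-5, Pow(q, 3)))), q) = Mul(q, Add(-4, Mul(Pow(q, -1), Add(-5, Pow(q, 3))))))
Add(183334, Mul(-1, Function('j')(Add(Mul(Mul(5, 4), 0), -6)))) = Add(183334, Mul(-1, Add(-5, Pow(Add(Mul(Mul(5, 4), 0), -6), 3), Mul(-4, Add(Mul(Mul(5, 4), 0), -6))))) = Add(183334, Mul(-1, Add(-5, Pow(Add(Mul(20, 0), -6), 3), Mul(-4, Add(Mul(20, 0), -6))))) = Add(183334, Mul(-1, Add(-5, Pow(Add(0, -6), 3), Mul(-4, Add(0, -6))))) = Add(183334, Mul(-1, Add(-5, Pow(-6, 3), Mul(-4, -6)))) = Add(183334, Mul(-1, Add(-5, -216, 24))) = Add(183334, Mul(-1, -197)) = Add(183334, 197) = 183531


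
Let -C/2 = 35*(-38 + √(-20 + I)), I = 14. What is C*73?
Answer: 194180 - 5110*I*√6 ≈ 1.9418e+5 - 12517.0*I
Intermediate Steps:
C = 2660 - 70*I*√6 (C = -70*(-38 + √(-20 + 14)) = -70*(-38 + √(-6)) = -70*(-38 + I*√6) = -2*(-1330 + 35*I*√6) = 2660 - 70*I*√6 ≈ 2660.0 - 171.46*I)
C*73 = (2660 - 70*I*√6)*73 = 194180 - 5110*I*√6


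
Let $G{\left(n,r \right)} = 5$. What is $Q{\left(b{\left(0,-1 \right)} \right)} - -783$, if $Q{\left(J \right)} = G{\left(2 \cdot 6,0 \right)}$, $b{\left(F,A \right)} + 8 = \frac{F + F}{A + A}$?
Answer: $788$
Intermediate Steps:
$b{\left(F,A \right)} = -8 + \frac{F}{A}$ ($b{\left(F,A \right)} = -8 + \frac{F + F}{A + A} = -8 + \frac{2 F}{2 A} = -8 + 2 F \frac{1}{2 A} = -8 + \frac{F}{A}$)
$Q{\left(J \right)} = 5$
$Q{\left(b{\left(0,-1 \right)} \right)} - -783 = 5 - -783 = 5 + 783 = 788$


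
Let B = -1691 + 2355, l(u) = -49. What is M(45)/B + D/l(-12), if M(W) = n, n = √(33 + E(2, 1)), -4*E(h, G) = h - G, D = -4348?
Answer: 4348/49 + √131/1328 ≈ 88.743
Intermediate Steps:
E(h, G) = -h/4 + G/4 (E(h, G) = -(h - G)/4 = -h/4 + G/4)
n = √131/2 (n = √(33 + (-¼*2 + (¼)*1)) = √(33 + (-½ + ¼)) = √(33 - ¼) = √(131/4) = √131/2 ≈ 5.7228)
M(W) = √131/2
B = 664
M(45)/B + D/l(-12) = (√131/2)/664 - 4348/(-49) = (√131/2)*(1/664) - 4348*(-1/49) = √131/1328 + 4348/49 = 4348/49 + √131/1328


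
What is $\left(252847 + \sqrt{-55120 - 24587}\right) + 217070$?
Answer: $469917 + 163 i \sqrt{3} \approx 4.6992 \cdot 10^{5} + 282.32 i$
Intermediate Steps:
$\left(252847 + \sqrt{-55120 - 24587}\right) + 217070 = \left(252847 + \sqrt{-79707}\right) + 217070 = \left(252847 + 163 i \sqrt{3}\right) + 217070 = 469917 + 163 i \sqrt{3}$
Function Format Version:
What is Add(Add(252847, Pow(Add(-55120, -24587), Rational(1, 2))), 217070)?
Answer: Add(469917, Mul(163, I, Pow(3, Rational(1, 2)))) ≈ Add(4.6992e+5, Mul(282.32, I))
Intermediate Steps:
Add(Add(252847, Pow(Add(-55120, -24587), Rational(1, 2))), 217070) = Add(Add(252847, Pow(-79707, Rational(1, 2))), 217070) = Add(Add(252847, Mul(163, I, Pow(3, Rational(1, 2)))), 217070) = Add(469917, Mul(163, I, Pow(3, Rational(1, 2))))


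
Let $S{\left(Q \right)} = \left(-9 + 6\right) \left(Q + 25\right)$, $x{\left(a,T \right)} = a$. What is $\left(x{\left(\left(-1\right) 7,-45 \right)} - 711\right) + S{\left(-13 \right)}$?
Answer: $-754$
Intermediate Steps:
$S{\left(Q \right)} = -75 - 3 Q$ ($S{\left(Q \right)} = - 3 \left(25 + Q\right) = -75 - 3 Q$)
$\left(x{\left(\left(-1\right) 7,-45 \right)} - 711\right) + S{\left(-13 \right)} = \left(\left(-1\right) 7 - 711\right) - 36 = \left(-7 - 711\right) + \left(-75 + 39\right) = -718 - 36 = -754$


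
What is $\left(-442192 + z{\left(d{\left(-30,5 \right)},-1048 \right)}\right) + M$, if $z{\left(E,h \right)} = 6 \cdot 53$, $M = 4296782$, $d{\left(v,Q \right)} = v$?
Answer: $3854908$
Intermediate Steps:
$z{\left(E,h \right)} = 318$
$\left(-442192 + z{\left(d{\left(-30,5 \right)},-1048 \right)}\right) + M = \left(-442192 + 318\right) + 4296782 = -441874 + 4296782 = 3854908$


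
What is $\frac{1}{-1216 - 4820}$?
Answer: $- \frac{1}{6036} \approx -0.00016567$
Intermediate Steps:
$\frac{1}{-1216 - 4820} = \frac{1}{-6036} = - \frac{1}{6036}$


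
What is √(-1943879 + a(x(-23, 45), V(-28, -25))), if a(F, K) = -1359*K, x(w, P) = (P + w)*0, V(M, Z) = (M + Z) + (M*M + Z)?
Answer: I*√2903333 ≈ 1703.9*I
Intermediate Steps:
V(M, Z) = M + M² + 2*Z (V(M, Z) = (M + Z) + (M² + Z) = (M + Z) + (Z + M²) = M + M² + 2*Z)
x(w, P) = 0
√(-1943879 + a(x(-23, 45), V(-28, -25))) = √(-1943879 - 1359*(-28 + (-28)² + 2*(-25))) = √(-1943879 - 1359*(-28 + 784 - 50)) = √(-1943879 - 1359*706) = √(-1943879 - 959454) = √(-2903333) = I*√2903333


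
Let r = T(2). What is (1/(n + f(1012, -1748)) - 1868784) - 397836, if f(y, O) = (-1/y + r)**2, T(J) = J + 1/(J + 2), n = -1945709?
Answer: -282290665552428409/124542563620 ≈ -2.2666e+6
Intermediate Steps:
T(J) = J + 1/(2 + J)
r = 9/4 (r = (1 + 2**2 + 2*2)/(2 + 2) = (1 + 4 + 4)/4 = (1/4)*9 = 9/4 ≈ 2.2500)
f(y, O) = (9/4 - 1/y)**2 (f(y, O) = (-1/y + 9/4)**2 = (9/4 - 1/y)**2)
(1/(n + f(1012, -1748)) - 1868784) - 397836 = (1/(-1945709 + (1/16)*(-4 + 9*1012)**2/1012**2) - 1868784) - 397836 = (1/(-1945709 + (1/16)*(1/1024144)*(-4 + 9108)**2) - 1868784) - 397836 = (1/(-1945709 + (1/16)*(1/1024144)*9104**2) - 1868784) - 397836 = (1/(-1945709 + (1/16)*(1/1024144)*82882816) - 1868784) - 397836 = (1/(-1945709 + 323761/64009) - 1868784) - 397836 = (1/(-124542563620/64009) - 1868784) - 397836 = (-64009/124542563620 - 1868784) - 397836 = -232743150212102089/124542563620 - 397836 = -282290665552428409/124542563620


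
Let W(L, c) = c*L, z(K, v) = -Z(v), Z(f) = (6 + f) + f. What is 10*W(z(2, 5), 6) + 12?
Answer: -948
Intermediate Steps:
Z(f) = 6 + 2*f
z(K, v) = -6 - 2*v (z(K, v) = -(6 + 2*v) = -6 - 2*v)
W(L, c) = L*c
10*W(z(2, 5), 6) + 12 = 10*((-6 - 2*5)*6) + 12 = 10*((-6 - 10)*6) + 12 = 10*(-16*6) + 12 = 10*(-96) + 12 = -960 + 12 = -948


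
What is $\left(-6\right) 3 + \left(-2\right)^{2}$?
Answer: $-14$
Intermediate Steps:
$\left(-6\right) 3 + \left(-2\right)^{2} = -18 + 4 = -14$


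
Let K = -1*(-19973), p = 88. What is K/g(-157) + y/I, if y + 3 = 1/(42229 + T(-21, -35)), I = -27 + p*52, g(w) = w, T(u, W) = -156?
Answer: -3822653824147/30048242089 ≈ -127.22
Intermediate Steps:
K = 19973
I = 4549 (I = -27 + 88*52 = -27 + 4576 = 4549)
y = -126218/42073 (y = -3 + 1/(42229 - 156) = -3 + 1/42073 = -126218/42073 ≈ -3.0000)
K/g(-157) + y/I = 19973/(-157) - 126218/42073/4549 = 19973*(-1/157) - 126218/42073*1/4549 = -19973/157 - 126218/191390077 = -3822653824147/30048242089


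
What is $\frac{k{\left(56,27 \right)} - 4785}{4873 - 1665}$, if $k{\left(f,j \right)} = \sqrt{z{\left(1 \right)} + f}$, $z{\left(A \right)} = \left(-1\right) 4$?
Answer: $- \frac{4785}{3208} + \frac{\sqrt{13}}{1604} \approx -1.4893$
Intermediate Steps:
$z{\left(A \right)} = -4$
$k{\left(f,j \right)} = \sqrt{-4 + f}$
$\frac{k{\left(56,27 \right)} - 4785}{4873 - 1665} = \frac{\sqrt{-4 + 56} - 4785}{4873 - 1665} = \frac{\sqrt{52} - 4785}{3208} = \left(2 \sqrt{13} - 4785\right) \frac{1}{3208} = \left(-4785 + 2 \sqrt{13}\right) \frac{1}{3208} = - \frac{4785}{3208} + \frac{\sqrt{13}}{1604}$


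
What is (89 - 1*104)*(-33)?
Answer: 495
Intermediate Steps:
(89 - 1*104)*(-33) = (89 - 104)*(-33) = -15*(-33) = 495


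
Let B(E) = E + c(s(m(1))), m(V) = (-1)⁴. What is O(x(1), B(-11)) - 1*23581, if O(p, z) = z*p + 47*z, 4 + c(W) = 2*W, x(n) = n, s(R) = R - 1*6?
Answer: -24781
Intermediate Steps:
m(V) = 1
s(R) = -6 + R (s(R) = R - 6 = -6 + R)
c(W) = -4 + 2*W
B(E) = -14 + E (B(E) = E + (-4 + 2*(-6 + 1)) = E + (-4 + 2*(-5)) = E + (-4 - 10) = E - 14 = -14 + E)
O(p, z) = 47*z + p*z (O(p, z) = p*z + 47*z = 47*z + p*z)
O(x(1), B(-11)) - 1*23581 = (-14 - 11)*(47 + 1) - 1*23581 = -25*48 - 23581 = -1200 - 23581 = -24781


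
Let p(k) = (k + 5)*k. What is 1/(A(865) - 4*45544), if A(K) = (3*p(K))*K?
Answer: 1/1952685074 ≈ 5.1212e-10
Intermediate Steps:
p(k) = k*(5 + k) (p(k) = (5 + k)*k = k*(5 + k))
A(K) = 3*K²*(5 + K) (A(K) = (3*(K*(5 + K)))*K = (3*K*(5 + K))*K = 3*K²*(5 + K))
1/(A(865) - 4*45544) = 1/(3*865²*(5 + 865) - 4*45544) = 1/(3*748225*870 - 182176) = 1/(1952867250 - 182176) = 1/1952685074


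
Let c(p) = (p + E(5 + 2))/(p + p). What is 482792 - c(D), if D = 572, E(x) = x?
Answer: 552313469/1144 ≈ 4.8279e+5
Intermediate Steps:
c(p) = (7 + p)/(2*p) (c(p) = (p + (5 + 2))/(p + p) = (p + 7)/((2*p)) = (7 + p)*(1/(2*p)) = (7 + p)/(2*p))
482792 - c(D) = 482792 - (7 + 572)/(2*572) = 482792 - 579/(2*572) = 482792 - 1*579/1144 = 482792 - 579/1144 = 552313469/1144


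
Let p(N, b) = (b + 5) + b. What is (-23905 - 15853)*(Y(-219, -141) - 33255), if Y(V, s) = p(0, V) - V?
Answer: 1330660502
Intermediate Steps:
p(N, b) = 5 + 2*b (p(N, b) = (5 + b) + b = 5 + 2*b)
Y(V, s) = 5 + V (Y(V, s) = (5 + 2*V) - V = 5 + V)
(-23905 - 15853)*(Y(-219, -141) - 33255) = (-23905 - 15853)*((5 - 219) - 33255) = -39758*(-214 - 33255) = -39758*(-33469) = 1330660502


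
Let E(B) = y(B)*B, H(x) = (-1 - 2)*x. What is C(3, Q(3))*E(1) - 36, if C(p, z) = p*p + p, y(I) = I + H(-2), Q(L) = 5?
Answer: 48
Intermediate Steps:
H(x) = -3*x
y(I) = 6 + I (y(I) = I - 3*(-2) = I + 6 = 6 + I)
E(B) = B*(6 + B) (E(B) = (6 + B)*B = B*(6 + B))
C(p, z) = p + p**2 (C(p, z) = p**2 + p = p + p**2)
C(3, Q(3))*E(1) - 36 = (3*(1 + 3))*(1*(6 + 1)) - 36 = (3*4)*(1*7) - 36 = 12*7 - 36 = 84 - 36 = 48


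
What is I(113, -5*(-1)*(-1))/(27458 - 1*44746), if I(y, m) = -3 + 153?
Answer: -75/8644 ≈ -0.0086765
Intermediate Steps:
I(y, m) = 150
I(113, -5*(-1)*(-1))/(27458 - 1*44746) = 150/(27458 - 1*44746) = 150/(27458 - 44746) = 150/(-17288) = 150*(-1/17288) = -75/8644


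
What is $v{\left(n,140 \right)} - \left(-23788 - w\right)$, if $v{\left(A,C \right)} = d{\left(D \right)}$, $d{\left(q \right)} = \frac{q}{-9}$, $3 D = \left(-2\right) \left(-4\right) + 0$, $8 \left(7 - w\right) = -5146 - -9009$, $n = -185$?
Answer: $\frac{5035355}{216} \approx 23312.0$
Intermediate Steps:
$w = - \frac{3807}{8}$ ($w = 7 - \frac{-5146 - -9009}{8} = 7 - \frac{-5146 + 9009}{8} = 7 - \frac{3863}{8} = - \frac{3807}{8} \approx -475.88$)
$D = \frac{8}{3}$ ($D = \frac{\left(-2\right) \left(-4\right) + 0}{3} = \frac{8 + 0}{3} = \frac{1}{3} \cdot 8 = \frac{8}{3} \approx 2.6667$)
$d{\left(q \right)} = - \frac{q}{9}$ ($d{\left(q \right)} = q \left(- \frac{1}{9}\right) = - \frac{q}{9}$)
$v{\left(A,C \right)} = - \frac{8}{27}$ ($v{\left(A,C \right)} = \left(- \frac{1}{9}\right) \frac{8}{3} = - \frac{8}{27}$)
$v{\left(n,140 \right)} - \left(-23788 - w\right) = - \frac{8}{27} - \left(-23788 - - \frac{3807}{8}\right) = - \frac{8}{27} - \left(-23788 + \frac{3807}{8}\right) = - \frac{8}{27} - - \frac{186497}{8} = - \frac{8}{27} + \frac{186497}{8} = \frac{5035355}{216}$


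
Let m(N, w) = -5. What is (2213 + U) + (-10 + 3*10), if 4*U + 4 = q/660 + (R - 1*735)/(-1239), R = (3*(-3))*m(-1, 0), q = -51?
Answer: 811241659/363440 ≈ 2232.1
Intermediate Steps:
R = 45 (R = (3*(-3))*(-5) = -9*(-5) = 45)
U = -319861/363440 (U = -1 + (-51/660 + (45 - 1*735)/(-1239))/4 = -1 + (-51*1/660 + (45 - 735)*(-1/1239))/4 = -1 + (-17/220 - 690*(-1/1239))/4 = -1 + (-17/220 + 230/413)/4 = -1 + (1/4)*(43579/90860) = -1 + 43579/363440 = -319861/363440 ≈ -0.88009)
(2213 + U) + (-10 + 3*10) = (2213 - 319861/363440) + (-10 + 3*10) = 803972859/363440 + (-10 + 30) = 803972859/363440 + 20 = 811241659/363440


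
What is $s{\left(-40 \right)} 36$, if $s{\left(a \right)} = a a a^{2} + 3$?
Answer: $92160108$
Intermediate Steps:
$s{\left(a \right)} = 3 + a^{4}$ ($s{\left(a \right)} = a a^{3} + 3 = a^{4} + 3 = 3 + a^{4}$)
$s{\left(-40 \right)} 36 = \left(3 + \left(-40\right)^{4}\right) 36 = \left(3 + 2560000\right) 36 = 2560003 \cdot 36 = 92160108$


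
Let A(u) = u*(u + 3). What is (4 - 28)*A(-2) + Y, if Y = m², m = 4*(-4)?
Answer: 304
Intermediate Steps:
A(u) = u*(3 + u)
m = -16
Y = 256 (Y = (-16)² = 256)
(4 - 28)*A(-2) + Y = (4 - 28)*(-2*(3 - 2)) + 256 = -(-48) + 256 = -24*(-2) + 256 = 48 + 256 = 304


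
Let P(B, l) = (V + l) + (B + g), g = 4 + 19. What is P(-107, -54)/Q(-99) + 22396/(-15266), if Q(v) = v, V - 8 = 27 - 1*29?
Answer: -3062/22899 ≈ -0.13372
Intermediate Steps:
V = 6 (V = 8 + (27 - 1*29) = 8 + (27 - 29) = 8 - 2 = 6)
g = 23
P(B, l) = 29 + B + l (P(B, l) = (6 + l) + (B + 23) = (6 + l) + (23 + B) = 29 + B + l)
P(-107, -54)/Q(-99) + 22396/(-15266) = (29 - 107 - 54)/(-99) + 22396/(-15266) = -132*(-1/99) + 22396*(-1/15266) = 4/3 - 11198/7633 = -3062/22899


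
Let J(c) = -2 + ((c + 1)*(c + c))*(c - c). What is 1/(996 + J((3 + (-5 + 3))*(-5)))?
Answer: 1/994 ≈ 0.0010060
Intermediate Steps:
J(c) = -2 (J(c) = -2 + ((1 + c)*(2*c))*0 = -2 + (2*c*(1 + c))*0 = -2 + 0 = -2)
1/(996 + J((3 + (-5 + 3))*(-5))) = 1/(996 - 2) = 1/994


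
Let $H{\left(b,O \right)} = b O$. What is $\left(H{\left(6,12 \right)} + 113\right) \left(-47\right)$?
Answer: $-8695$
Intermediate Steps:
$H{\left(b,O \right)} = O b$
$\left(H{\left(6,12 \right)} + 113\right) \left(-47\right) = \left(12 \cdot 6 + 113\right) \left(-47\right) = \left(72 + 113\right) \left(-47\right) = 185 \left(-47\right) = -8695$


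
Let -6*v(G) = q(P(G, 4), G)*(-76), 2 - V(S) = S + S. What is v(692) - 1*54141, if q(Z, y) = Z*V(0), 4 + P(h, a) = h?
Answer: -110135/3 ≈ -36712.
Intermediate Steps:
V(S) = 2 - 2*S (V(S) = 2 - (S + S) = 2 - 2*S)
P(h, a) = -4 + h
q(Z, y) = 2*Z (q(Z, y) = Z*(2 - 2*0) = Z*(2 + 0) = Z*2 = 2*Z)
v(G) = -304/3 + 76*G/3 (v(G) = -2*(-4 + G)*(-76)/6 = -(-8 + 2*G)*(-76)/6 = -(608 - 152*G)/6 = -304/3 + 76*G/3)
v(692) - 1*54141 = (-304/3 + (76/3)*692) - 1*54141 = (-304/3 + 52592/3) - 54141 = 52288/3 - 54141 = -110135/3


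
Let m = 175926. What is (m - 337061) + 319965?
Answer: 158830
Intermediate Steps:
(m - 337061) + 319965 = (175926 - 337061) + 319965 = -161135 + 319965 = 158830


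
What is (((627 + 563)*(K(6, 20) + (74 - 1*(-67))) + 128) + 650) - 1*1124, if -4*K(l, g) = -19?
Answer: 346193/2 ≈ 1.7310e+5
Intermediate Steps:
K(l, g) = 19/4 (K(l, g) = -1/4*(-19) = 19/4)
(((627 + 563)*(K(6, 20) + (74 - 1*(-67))) + 128) + 650) - 1*1124 = (((627 + 563)*(19/4 + (74 - 1*(-67))) + 128) + 650) - 1*1124 = ((1190*(19/4 + (74 + 67)) + 128) + 650) - 1124 = ((1190*(19/4 + 141) + 128) + 650) - 1124 = ((1190*(583/4) + 128) + 650) - 1124 = ((346885/2 + 128) + 650) - 1124 = (347141/2 + 650) - 1124 = 348441/2 - 1124 = 346193/2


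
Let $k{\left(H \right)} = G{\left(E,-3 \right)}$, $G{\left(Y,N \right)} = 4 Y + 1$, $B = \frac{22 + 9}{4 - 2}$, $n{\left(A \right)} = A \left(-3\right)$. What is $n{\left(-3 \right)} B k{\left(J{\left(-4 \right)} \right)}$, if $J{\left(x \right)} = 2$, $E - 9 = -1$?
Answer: $\frac{9207}{2} \approx 4603.5$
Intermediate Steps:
$E = 8$ ($E = 9 - 1 = 8$)
$n{\left(A \right)} = - 3 A$
$B = \frac{31}{2} \approx 15.5$
$G{\left(Y,N \right)} = 1 + 4 Y$
$k{\left(H \right)} = 33$ ($k{\left(H \right)} = 1 + 4 \cdot 8 = 1 + 32 = 33$)
$n{\left(-3 \right)} B k{\left(J{\left(-4 \right)} \right)} = \left(-3\right) \left(-3\right) \frac{31}{2} \cdot 33 = 9 \cdot \frac{31}{2} \cdot 33 = \frac{279}{2} \cdot 33 = \frac{9207}{2}$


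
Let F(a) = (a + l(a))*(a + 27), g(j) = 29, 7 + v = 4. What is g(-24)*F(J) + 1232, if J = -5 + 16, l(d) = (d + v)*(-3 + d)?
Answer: 83882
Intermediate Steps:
v = -3 (v = -7 + 4 = -3)
l(d) = (-3 + d)² (l(d) = (d - 3)*(-3 + d) = (-3 + d)*(-3 + d) = (-3 + d)²)
J = 11
F(a) = (27 + a)*(9 + a² - 5*a) (F(a) = (a + (9 + a² - 6*a))*(a + 27) = (9 + a² - 5*a)*(27 + a) = (27 + a)*(9 + a² - 5*a))
g(-24)*F(J) + 1232 = 29*(243 + 11³ - 126*11 + 22*11²) + 1232 = 29*(243 + 1331 - 1386 + 22*121) + 1232 = 29*(243 + 1331 - 1386 + 2662) + 1232 = 29*2850 + 1232 = 82650 + 1232 = 83882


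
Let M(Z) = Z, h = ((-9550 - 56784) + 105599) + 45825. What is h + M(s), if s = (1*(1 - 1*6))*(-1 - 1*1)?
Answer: 85100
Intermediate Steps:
h = 85090 (h = (-66334 + 105599) + 45825 = 39265 + 45825 = 85090)
s = 10 (s = (1*(1 - 6))*(-1 - 1) = (1*(-5))*(-2) = -5*(-2) = 10)
h + M(s) = 85090 + 10 = 85100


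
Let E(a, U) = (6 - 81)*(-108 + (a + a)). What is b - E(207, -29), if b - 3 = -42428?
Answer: -19475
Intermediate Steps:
b = -42425 (b = 3 - 42428 = -42425)
E(a, U) = 8100 - 150*a (E(a, U) = -75*(-108 + 2*a) = 8100 - 150*a)
b - E(207, -29) = -42425 - (8100 - 150*207) = -42425 - (8100 - 31050) = -42425 - 1*(-22950) = -42425 + 22950 = -19475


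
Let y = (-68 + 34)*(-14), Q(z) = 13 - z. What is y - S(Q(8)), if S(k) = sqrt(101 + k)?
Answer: 476 - sqrt(106) ≈ 465.70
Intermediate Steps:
y = 476 (y = -34*(-14) = 476)
y - S(Q(8)) = 476 - sqrt(101 + (13 - 1*8)) = 476 - sqrt(101 + (13 - 8)) = 476 - sqrt(101 + 5) = 476 - sqrt(106)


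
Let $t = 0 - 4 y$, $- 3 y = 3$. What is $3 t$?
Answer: $12$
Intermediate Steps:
$y = -1$ ($y = \left(- \frac{1}{3}\right) 3 = -1$)
$t = 4$ ($t = 0 - -4 = 0 + 4 = 4$)
$3 t = 3 \cdot 4 = 12$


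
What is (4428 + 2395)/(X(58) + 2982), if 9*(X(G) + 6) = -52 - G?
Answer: 61407/26674 ≈ 2.3021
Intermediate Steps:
X(G) = -106/9 - G/9 (X(G) = -6 + (-52 - G)/9 = -6 + (-52/9 - G/9) = -106/9 - G/9)
(4428 + 2395)/(X(58) + 2982) = (4428 + 2395)/((-106/9 - 1/9*58) + 2982) = 6823/((-106/9 - 58/9) + 2982) = 6823/(-164/9 + 2982) = 6823/(26674/9) = 6823*(9/26674) = 61407/26674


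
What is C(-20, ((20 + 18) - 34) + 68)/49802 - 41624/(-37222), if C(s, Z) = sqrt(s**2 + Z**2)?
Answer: 20812/18611 + 2*sqrt(349)/24901 ≈ 1.1198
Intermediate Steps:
C(s, Z) = sqrt(Z**2 + s**2)
C(-20, ((20 + 18) - 34) + 68)/49802 - 41624/(-37222) = sqrt((((20 + 18) - 34) + 68)**2 + (-20)**2)/49802 - 41624/(-37222) = sqrt(((38 - 34) + 68)**2 + 400)*(1/49802) - 41624*(-1/37222) = sqrt((4 + 68)**2 + 400)*(1/49802) + 20812/18611 = sqrt(72**2 + 400)*(1/49802) + 20812/18611 = sqrt(5184 + 400)*(1/49802) + 20812/18611 = sqrt(5584)*(1/49802) + 20812/18611 = (4*sqrt(349))*(1/49802) + 20812/18611 = 2*sqrt(349)/24901 + 20812/18611 = 20812/18611 + 2*sqrt(349)/24901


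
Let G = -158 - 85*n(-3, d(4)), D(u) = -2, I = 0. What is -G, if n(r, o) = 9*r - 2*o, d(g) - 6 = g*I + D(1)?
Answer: -2817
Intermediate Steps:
d(g) = 4 (d(g) = 6 + (g*0 - 2) = 6 + (0 - 2) = 6 - 2 = 4)
n(r, o) = -2*o + 9*r
G = 2817 (G = -158 - 85*(-2*4 + 9*(-3)) = -158 - 85*(-8 - 27) = -158 - 85*(-35) = -158 + 2975 = 2817)
-G = -1*2817 = -2817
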